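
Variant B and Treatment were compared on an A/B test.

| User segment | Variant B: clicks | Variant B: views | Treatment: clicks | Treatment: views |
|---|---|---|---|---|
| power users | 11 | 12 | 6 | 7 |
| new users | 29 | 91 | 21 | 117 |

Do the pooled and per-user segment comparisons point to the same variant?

Power users: Variant B 11/12 = 91.7%, Treatment 6/7 = 85.7% → Variant B
New users: Variant B 29/91 = 31.9%, Treatment 21/117 = 17.9% → Variant B
Overall: Variant B 40/103 = 38.8%, Treatment 27/124 = 21.8% → Variant B
Variant B wins overall and in every user group — no reversal.

Yes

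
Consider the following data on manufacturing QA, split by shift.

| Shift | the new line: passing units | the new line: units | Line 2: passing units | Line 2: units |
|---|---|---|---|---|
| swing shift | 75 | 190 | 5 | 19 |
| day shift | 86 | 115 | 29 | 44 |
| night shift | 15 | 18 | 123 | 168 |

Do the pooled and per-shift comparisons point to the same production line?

Swing shift: the new line 75/190 = 39.5%, Line 2 5/19 = 26.3% → the new line
Day shift: the new line 86/115 = 74.8%, Line 2 29/44 = 65.9% → the new line
Night shift: the new line 15/18 = 83.3%, Line 2 123/168 = 73.2% → the new line
Overall: the new line 176/323 = 54.5%, Line 2 157/231 = 68.0% → Line 2
The new line wins each shift group but Line 2 wins overall — the comparison reverses. The new line's units skew toward swing shift, which has a lower base rate.

No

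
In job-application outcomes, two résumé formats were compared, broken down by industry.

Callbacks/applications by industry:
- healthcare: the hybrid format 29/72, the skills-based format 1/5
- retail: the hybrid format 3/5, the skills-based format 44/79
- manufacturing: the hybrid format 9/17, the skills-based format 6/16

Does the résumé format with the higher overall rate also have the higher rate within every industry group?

No

Healthcare: the hybrid format 29/72 = 40.3%, the skills-based format 1/5 = 20.0% → the hybrid format
Retail: the hybrid format 3/5 = 60.0%, the skills-based format 44/79 = 55.7% → the hybrid format
Manufacturing: the hybrid format 9/17 = 52.9%, the skills-based format 6/16 = 37.5% → the hybrid format
Overall: the hybrid format 41/94 = 43.6%, the skills-based format 51/100 = 51.0% → the skills-based format
The hybrid format wins each industry group but the skills-based format wins overall — the comparison reverses. The hybrid format's applications skew toward healthcare, which has a lower base rate.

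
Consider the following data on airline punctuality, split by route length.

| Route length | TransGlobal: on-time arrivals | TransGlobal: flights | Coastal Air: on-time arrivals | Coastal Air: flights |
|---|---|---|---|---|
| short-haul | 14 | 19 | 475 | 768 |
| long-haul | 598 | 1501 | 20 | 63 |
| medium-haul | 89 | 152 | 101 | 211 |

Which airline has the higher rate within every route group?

Short-haul: TransGlobal 14/19 = 73.7%, Coastal Air 475/768 = 61.8% → TransGlobal
Long-haul: TransGlobal 598/1501 = 39.8%, Coastal Air 20/63 = 31.7% → TransGlobal
Medium-haul: TransGlobal 89/152 = 58.6%, Coastal Air 101/211 = 47.9% → TransGlobal
TransGlobal has the higher rate in all 3 groups.

TransGlobal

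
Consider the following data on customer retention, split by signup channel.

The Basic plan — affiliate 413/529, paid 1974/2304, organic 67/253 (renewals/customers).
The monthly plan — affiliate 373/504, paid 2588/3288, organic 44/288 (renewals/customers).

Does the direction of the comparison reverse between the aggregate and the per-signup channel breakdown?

No

Affiliate: the Basic plan 413/529 = 78.1%, the monthly plan 373/504 = 74.0% → the Basic plan
Paid: the Basic plan 1974/2304 = 85.7%, the monthly plan 2588/3288 = 78.7% → the Basic plan
Organic: the Basic plan 67/253 = 26.5%, the monthly plan 44/288 = 15.3% → the Basic plan
Overall: the Basic plan 2454/3086 = 79.5%, the monthly plan 3005/4080 = 73.7% → the Basic plan
The Basic plan wins overall and in every signup group — no reversal.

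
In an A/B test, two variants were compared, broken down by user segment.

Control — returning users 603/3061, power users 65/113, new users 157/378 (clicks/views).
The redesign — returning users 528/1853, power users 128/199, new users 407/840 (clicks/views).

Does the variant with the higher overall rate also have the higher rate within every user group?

Returning users: Control 603/3061 = 19.7%, the redesign 528/1853 = 28.5% → the redesign
Power users: Control 65/113 = 57.5%, the redesign 128/199 = 64.3% → the redesign
New users: Control 157/378 = 41.5%, the redesign 407/840 = 48.5% → the redesign
Overall: Control 825/3552 = 23.2%, the redesign 1063/2892 = 36.8% → the redesign
The redesign wins overall and in every user group — no reversal.

Yes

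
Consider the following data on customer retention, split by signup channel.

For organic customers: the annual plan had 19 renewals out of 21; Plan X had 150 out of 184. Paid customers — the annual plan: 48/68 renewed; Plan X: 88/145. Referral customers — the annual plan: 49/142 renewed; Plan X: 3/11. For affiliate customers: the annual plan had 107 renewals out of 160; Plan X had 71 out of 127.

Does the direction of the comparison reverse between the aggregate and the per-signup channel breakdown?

Yes

Organic: the annual plan 19/21 = 90.5%, Plan X 150/184 = 81.5% → the annual plan
Paid: the annual plan 48/68 = 70.6%, Plan X 88/145 = 60.7% → the annual plan
Referral: the annual plan 49/142 = 34.5%, Plan X 3/11 = 27.3% → the annual plan
Affiliate: the annual plan 107/160 = 66.9%, Plan X 71/127 = 55.9% → the annual plan
Overall: the annual plan 223/391 = 57.0%, Plan X 312/467 = 66.8% → Plan X
The annual plan wins each signup group but Plan X wins overall — the comparison reverses. The annual plan's customers skew toward referral, which has a lower base rate.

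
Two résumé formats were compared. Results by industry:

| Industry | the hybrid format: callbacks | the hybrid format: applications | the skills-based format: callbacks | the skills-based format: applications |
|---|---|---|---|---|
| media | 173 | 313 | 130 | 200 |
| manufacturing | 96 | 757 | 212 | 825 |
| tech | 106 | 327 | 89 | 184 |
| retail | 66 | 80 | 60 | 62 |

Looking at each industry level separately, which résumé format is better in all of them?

the skills-based format

Media: the hybrid format 173/313 = 55.3%, the skills-based format 130/200 = 65.0% → the skills-based format
Manufacturing: the hybrid format 96/757 = 12.7%, the skills-based format 212/825 = 25.7% → the skills-based format
Tech: the hybrid format 106/327 = 32.4%, the skills-based format 89/184 = 48.4% → the skills-based format
Retail: the hybrid format 66/80 = 82.5%, the skills-based format 60/62 = 96.8% → the skills-based format
The skills-based format has the higher rate in all 4 groups.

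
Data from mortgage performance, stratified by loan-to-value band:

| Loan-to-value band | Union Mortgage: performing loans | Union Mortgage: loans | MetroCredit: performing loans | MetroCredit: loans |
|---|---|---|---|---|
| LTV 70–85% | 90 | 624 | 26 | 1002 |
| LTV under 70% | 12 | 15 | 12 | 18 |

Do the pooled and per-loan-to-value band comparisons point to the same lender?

Yes

LTV 70–85%: Union Mortgage 90/624 = 14.4%, MetroCredit 26/1002 = 2.6% → Union Mortgage
LTV under 70%: Union Mortgage 12/15 = 80.0%, MetroCredit 12/18 = 66.7% → Union Mortgage
Overall: Union Mortgage 102/639 = 16.0%, MetroCredit 38/1020 = 3.7% → Union Mortgage
Union Mortgage wins overall and in every loan-to-value group — no reversal.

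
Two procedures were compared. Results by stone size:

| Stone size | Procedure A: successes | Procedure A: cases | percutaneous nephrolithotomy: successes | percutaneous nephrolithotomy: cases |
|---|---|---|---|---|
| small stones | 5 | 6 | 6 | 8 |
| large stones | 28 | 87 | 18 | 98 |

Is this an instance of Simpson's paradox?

No

Small stones: Procedure A 5/6 = 83.3%, percutaneous nephrolithotomy 6/8 = 75.0% → Procedure A
Large stones: Procedure A 28/87 = 32.2%, percutaneous nephrolithotomy 18/98 = 18.4% → Procedure A
Overall: Procedure A 33/93 = 35.5%, percutaneous nephrolithotomy 24/106 = 22.6% → Procedure A
Procedure A wins overall and in every stone group — no reversal.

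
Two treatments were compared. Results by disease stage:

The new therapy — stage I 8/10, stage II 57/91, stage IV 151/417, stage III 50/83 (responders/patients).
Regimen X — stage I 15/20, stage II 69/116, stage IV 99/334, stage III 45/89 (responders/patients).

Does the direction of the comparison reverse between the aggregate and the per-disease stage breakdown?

Stage I: the new therapy 8/10 = 80.0%, Regimen X 15/20 = 75.0% → the new therapy
Stage II: the new therapy 57/91 = 62.6%, Regimen X 69/116 = 59.5% → the new therapy
Stage IV: the new therapy 151/417 = 36.2%, Regimen X 99/334 = 29.6% → the new therapy
Stage III: the new therapy 50/83 = 60.2%, Regimen X 45/89 = 50.6% → the new therapy
Overall: the new therapy 266/601 = 44.3%, Regimen X 228/559 = 40.8% → the new therapy
The new therapy wins overall and in every disease group — no reversal.

No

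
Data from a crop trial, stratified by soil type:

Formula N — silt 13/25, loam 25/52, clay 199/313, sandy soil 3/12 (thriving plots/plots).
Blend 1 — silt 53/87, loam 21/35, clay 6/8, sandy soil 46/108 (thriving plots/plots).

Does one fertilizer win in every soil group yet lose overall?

Silt: Formula N 13/25 = 52.0%, Blend 1 53/87 = 60.9% → Blend 1
Loam: Formula N 25/52 = 48.1%, Blend 1 21/35 = 60.0% → Blend 1
Clay: Formula N 199/313 = 63.6%, Blend 1 6/8 = 75.0% → Blend 1
Sandy soil: Formula N 3/12 = 25.0%, Blend 1 46/108 = 42.6% → Blend 1
Overall: Formula N 240/402 = 59.7%, Blend 1 126/238 = 52.9% → Formula N
Blend 1 wins each soil group but Formula N wins overall — the comparison reverses. Blend 1's plots skew toward sandy soil, which has a lower base rate.

Yes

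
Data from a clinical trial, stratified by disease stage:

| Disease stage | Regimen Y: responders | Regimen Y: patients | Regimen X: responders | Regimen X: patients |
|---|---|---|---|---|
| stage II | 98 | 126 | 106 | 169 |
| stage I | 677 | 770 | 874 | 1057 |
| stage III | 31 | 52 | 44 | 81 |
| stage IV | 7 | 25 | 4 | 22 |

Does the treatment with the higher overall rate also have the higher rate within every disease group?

Yes

Stage II: Regimen Y 98/126 = 77.8%, Regimen X 106/169 = 62.7% → Regimen Y
Stage I: Regimen Y 677/770 = 87.9%, Regimen X 874/1057 = 82.7% → Regimen Y
Stage III: Regimen Y 31/52 = 59.6%, Regimen X 44/81 = 54.3% → Regimen Y
Stage IV: Regimen Y 7/25 = 28.0%, Regimen X 4/22 = 18.2% → Regimen Y
Overall: Regimen Y 813/973 = 83.6%, Regimen X 1028/1329 = 77.4% → Regimen Y
Regimen Y wins overall and in every disease group — no reversal.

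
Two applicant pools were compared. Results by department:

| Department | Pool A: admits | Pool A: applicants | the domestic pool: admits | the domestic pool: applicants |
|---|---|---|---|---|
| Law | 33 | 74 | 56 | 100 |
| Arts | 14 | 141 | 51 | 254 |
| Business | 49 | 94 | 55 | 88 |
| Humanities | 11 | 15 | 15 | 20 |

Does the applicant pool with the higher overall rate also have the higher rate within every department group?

Law: Pool A 33/74 = 44.6%, the domestic pool 56/100 = 56.0% → the domestic pool
Arts: Pool A 14/141 = 9.9%, the domestic pool 51/254 = 20.1% → the domestic pool
Business: Pool A 49/94 = 52.1%, the domestic pool 55/88 = 62.5% → the domestic pool
Humanities: Pool A 11/15 = 73.3%, the domestic pool 15/20 = 75.0% → the domestic pool
Overall: Pool A 107/324 = 33.0%, the domestic pool 177/462 = 38.3% → the domestic pool
The domestic pool wins overall and in every department group — no reversal.

Yes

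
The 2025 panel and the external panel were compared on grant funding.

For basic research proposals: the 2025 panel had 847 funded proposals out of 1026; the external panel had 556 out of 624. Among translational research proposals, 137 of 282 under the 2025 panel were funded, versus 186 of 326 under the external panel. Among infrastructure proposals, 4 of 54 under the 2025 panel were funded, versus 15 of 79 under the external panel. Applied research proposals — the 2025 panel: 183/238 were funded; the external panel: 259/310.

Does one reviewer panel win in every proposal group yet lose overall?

No

Basic research: the 2025 panel 847/1026 = 82.6%, the external panel 556/624 = 89.1% → the external panel
Translational research: the 2025 panel 137/282 = 48.6%, the external panel 186/326 = 57.1% → the external panel
Infrastructure: the 2025 panel 4/54 = 7.4%, the external panel 15/79 = 19.0% → the external panel
Applied research: the 2025 panel 183/238 = 76.9%, the external panel 259/310 = 83.5% → the external panel
Overall: the 2025 panel 1171/1600 = 73.2%, the external panel 1016/1339 = 75.9% → the external panel
The external panel wins overall and in every proposal group — no reversal.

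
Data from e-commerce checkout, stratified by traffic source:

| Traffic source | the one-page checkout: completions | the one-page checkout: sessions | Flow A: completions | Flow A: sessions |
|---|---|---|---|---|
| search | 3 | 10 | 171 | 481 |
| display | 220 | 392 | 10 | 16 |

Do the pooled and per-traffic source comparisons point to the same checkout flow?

Search: the one-page checkout 3/10 = 30.0%, Flow A 171/481 = 35.6% → Flow A
Display: the one-page checkout 220/392 = 56.1%, Flow A 10/16 = 62.5% → Flow A
Overall: the one-page checkout 223/402 = 55.5%, Flow A 181/497 = 36.4% → the one-page checkout
Flow A wins each traffic group but the one-page checkout wins overall — the comparison reverses. Flow A's sessions skew toward search, which has a lower base rate.

No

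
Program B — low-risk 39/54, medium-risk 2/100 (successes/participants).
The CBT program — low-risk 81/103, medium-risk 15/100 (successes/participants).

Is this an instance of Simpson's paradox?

Low-risk: Program B 39/54 = 72.2%, the CBT program 81/103 = 78.6% → the CBT program
Medium-risk: Program B 2/100 = 2.0%, the CBT program 15/100 = 15.0% → the CBT program
Overall: Program B 41/154 = 26.6%, the CBT program 96/203 = 47.3% → the CBT program
The CBT program wins overall and in every risk group — no reversal.

No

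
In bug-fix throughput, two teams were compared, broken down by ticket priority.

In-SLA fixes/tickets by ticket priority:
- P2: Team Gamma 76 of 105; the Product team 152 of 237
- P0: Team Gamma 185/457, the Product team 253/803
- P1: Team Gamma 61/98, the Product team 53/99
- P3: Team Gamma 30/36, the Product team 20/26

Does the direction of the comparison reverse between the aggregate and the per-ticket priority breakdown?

No

P2: Team Gamma 76/105 = 72.4%, the Product team 152/237 = 64.1% → Team Gamma
P0: Team Gamma 185/457 = 40.5%, the Product team 253/803 = 31.5% → Team Gamma
P1: Team Gamma 61/98 = 62.2%, the Product team 53/99 = 53.5% → Team Gamma
P3: Team Gamma 30/36 = 83.3%, the Product team 20/26 = 76.9% → Team Gamma
Overall: Team Gamma 352/696 = 50.6%, the Product team 478/1165 = 41.0% → Team Gamma
Team Gamma wins overall and in every ticket group — no reversal.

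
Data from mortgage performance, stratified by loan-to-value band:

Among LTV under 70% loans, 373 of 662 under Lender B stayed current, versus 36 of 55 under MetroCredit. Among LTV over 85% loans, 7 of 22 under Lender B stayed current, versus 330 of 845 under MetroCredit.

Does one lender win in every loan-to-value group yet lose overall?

Yes

LTV under 70%: Lender B 373/662 = 56.3%, MetroCredit 36/55 = 65.5% → MetroCredit
LTV over 85%: Lender B 7/22 = 31.8%, MetroCredit 330/845 = 39.1% → MetroCredit
Overall: Lender B 380/684 = 55.6%, MetroCredit 366/900 = 40.7% → Lender B
MetroCredit wins each loan-to-value group but Lender B wins overall — the comparison reverses. MetroCredit's loans skew toward LTV over 85%, which has a lower base rate.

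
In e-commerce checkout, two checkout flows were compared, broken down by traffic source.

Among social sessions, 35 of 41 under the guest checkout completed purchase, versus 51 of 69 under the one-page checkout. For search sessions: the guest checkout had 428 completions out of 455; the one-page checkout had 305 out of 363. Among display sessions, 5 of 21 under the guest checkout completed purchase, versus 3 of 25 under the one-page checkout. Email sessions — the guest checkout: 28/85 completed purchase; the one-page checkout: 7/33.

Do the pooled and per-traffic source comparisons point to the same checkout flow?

Yes

Social: the guest checkout 35/41 = 85.4%, the one-page checkout 51/69 = 73.9% → the guest checkout
Search: the guest checkout 428/455 = 94.1%, the one-page checkout 305/363 = 84.0% → the guest checkout
Display: the guest checkout 5/21 = 23.8%, the one-page checkout 3/25 = 12.0% → the guest checkout
Email: the guest checkout 28/85 = 32.9%, the one-page checkout 7/33 = 21.2% → the guest checkout
Overall: the guest checkout 496/602 = 82.4%, the one-page checkout 366/490 = 74.7% → the guest checkout
The guest checkout wins overall and in every traffic group — no reversal.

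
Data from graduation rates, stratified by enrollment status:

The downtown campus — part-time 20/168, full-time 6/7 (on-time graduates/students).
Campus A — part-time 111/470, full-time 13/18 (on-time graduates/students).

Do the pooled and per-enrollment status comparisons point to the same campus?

Part-time: the downtown campus 20/168 = 11.9%, Campus A 111/470 = 23.6% → Campus A
Full-time: the downtown campus 6/7 = 85.7%, Campus A 13/18 = 72.2% → the downtown campus
Overall: the downtown campus 26/175 = 14.9%, Campus A 124/488 = 25.4% → Campus A
Neither sweeps: the downtown campus wins 1 of 2 groups, Campus A wins 1. Campus A wins overall but not every group — no Simpson reversal.

No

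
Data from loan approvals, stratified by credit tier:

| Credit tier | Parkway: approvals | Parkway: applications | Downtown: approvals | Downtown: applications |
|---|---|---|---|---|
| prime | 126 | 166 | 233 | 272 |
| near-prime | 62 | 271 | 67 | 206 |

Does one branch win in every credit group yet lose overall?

No

Prime: Parkway 126/166 = 75.9%, Downtown 233/272 = 85.7% → Downtown
Near-prime: Parkway 62/271 = 22.9%, Downtown 67/206 = 32.5% → Downtown
Overall: Parkway 188/437 = 43.0%, Downtown 300/478 = 62.8% → Downtown
Downtown wins overall and in every credit group — no reversal.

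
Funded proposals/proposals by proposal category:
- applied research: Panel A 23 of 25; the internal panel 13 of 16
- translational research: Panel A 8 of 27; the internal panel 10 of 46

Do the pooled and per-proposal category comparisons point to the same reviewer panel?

Yes

Applied research: Panel A 23/25 = 92.0%, the internal panel 13/16 = 81.2% → Panel A
Translational research: Panel A 8/27 = 29.6%, the internal panel 10/46 = 21.7% → Panel A
Overall: Panel A 31/52 = 59.6%, the internal panel 23/62 = 37.1% → Panel A
Panel A wins overall and in every proposal group — no reversal.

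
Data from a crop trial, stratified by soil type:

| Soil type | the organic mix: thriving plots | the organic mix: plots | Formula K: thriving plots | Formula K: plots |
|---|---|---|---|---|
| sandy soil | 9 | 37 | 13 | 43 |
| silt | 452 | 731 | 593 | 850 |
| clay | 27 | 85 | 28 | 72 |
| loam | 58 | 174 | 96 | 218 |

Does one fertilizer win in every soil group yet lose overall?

Sandy soil: the organic mix 9/37 = 24.3%, Formula K 13/43 = 30.2% → Formula K
Silt: the organic mix 452/731 = 61.8%, Formula K 593/850 = 69.8% → Formula K
Clay: the organic mix 27/85 = 31.8%, Formula K 28/72 = 38.9% → Formula K
Loam: the organic mix 58/174 = 33.3%, Formula K 96/218 = 44.0% → Formula K
Overall: the organic mix 546/1027 = 53.2%, Formula K 730/1183 = 61.7% → Formula K
Formula K wins overall and in every soil group — no reversal.

No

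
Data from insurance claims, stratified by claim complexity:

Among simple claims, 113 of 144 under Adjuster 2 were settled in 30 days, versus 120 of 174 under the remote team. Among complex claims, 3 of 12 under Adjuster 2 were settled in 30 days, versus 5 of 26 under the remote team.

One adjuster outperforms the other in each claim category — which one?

Simple: Adjuster 2 113/144 = 78.5%, the remote team 120/174 = 69.0% → Adjuster 2
Complex: Adjuster 2 3/12 = 25.0%, the remote team 5/26 = 19.2% → Adjuster 2
Adjuster 2 has the higher rate in both groups.

Adjuster 2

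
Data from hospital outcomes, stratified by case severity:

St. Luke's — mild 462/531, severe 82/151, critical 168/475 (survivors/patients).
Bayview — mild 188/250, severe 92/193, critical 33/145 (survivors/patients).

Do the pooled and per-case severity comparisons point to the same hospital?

Yes

Mild: St. Luke's 462/531 = 87.0%, Bayview 188/250 = 75.2% → St. Luke's
Severe: St. Luke's 82/151 = 54.3%, Bayview 92/193 = 47.7% → St. Luke's
Critical: St. Luke's 168/475 = 35.4%, Bayview 33/145 = 22.8% → St. Luke's
Overall: St. Luke's 712/1157 = 61.5%, Bayview 313/588 = 53.2% → St. Luke's
St. Luke's wins overall and in every case group — no reversal.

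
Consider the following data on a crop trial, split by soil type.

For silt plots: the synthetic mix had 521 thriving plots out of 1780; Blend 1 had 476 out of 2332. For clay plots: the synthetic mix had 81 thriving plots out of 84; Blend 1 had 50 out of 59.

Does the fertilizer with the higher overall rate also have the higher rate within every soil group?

Yes

Silt: the synthetic mix 521/1780 = 29.3%, Blend 1 476/2332 = 20.4% → the synthetic mix
Clay: the synthetic mix 81/84 = 96.4%, Blend 1 50/59 = 84.7% → the synthetic mix
Overall: the synthetic mix 602/1864 = 32.3%, Blend 1 526/2391 = 22.0% → the synthetic mix
The synthetic mix wins overall and in every soil group — no reversal.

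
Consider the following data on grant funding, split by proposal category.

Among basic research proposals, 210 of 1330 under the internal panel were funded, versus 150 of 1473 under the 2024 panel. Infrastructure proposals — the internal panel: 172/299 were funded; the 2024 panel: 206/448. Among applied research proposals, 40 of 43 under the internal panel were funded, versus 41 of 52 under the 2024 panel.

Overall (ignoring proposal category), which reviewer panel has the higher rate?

Basic research: the internal panel 210/1330 = 15.8%, the 2024 panel 150/1473 = 10.2% → the internal panel
Infrastructure: the internal panel 172/299 = 57.5%, the 2024 panel 206/448 = 46.0% → the internal panel
Applied research: the internal panel 40/43 = 93.0%, the 2024 panel 41/52 = 78.8% → the internal panel
Overall: the internal panel 422/1672 = 25.2%, the 2024 panel 397/1973 = 20.1% → the internal panel

the internal panel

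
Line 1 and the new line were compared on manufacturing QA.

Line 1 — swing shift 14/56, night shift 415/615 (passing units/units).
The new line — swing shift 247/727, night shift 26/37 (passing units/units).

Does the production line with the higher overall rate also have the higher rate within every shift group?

No

Swing shift: Line 1 14/56 = 25.0%, the new line 247/727 = 34.0% → the new line
Night shift: Line 1 415/615 = 67.5%, the new line 26/37 = 70.3% → the new line
Overall: Line 1 429/671 = 63.9%, the new line 273/764 = 35.7% → Line 1
The new line wins each shift group but Line 1 wins overall — the comparison reverses. The new line's units skew toward swing shift, which has a lower base rate.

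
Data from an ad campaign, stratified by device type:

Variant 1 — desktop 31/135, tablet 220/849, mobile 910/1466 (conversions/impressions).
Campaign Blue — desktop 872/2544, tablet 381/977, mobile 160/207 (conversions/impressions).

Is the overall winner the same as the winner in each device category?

Desktop: Variant 1 31/135 = 23.0%, Campaign Blue 872/2544 = 34.3% → Campaign Blue
Tablet: Variant 1 220/849 = 25.9%, Campaign Blue 381/977 = 39.0% → Campaign Blue
Mobile: Variant 1 910/1466 = 62.1%, Campaign Blue 160/207 = 77.3% → Campaign Blue
Overall: Variant 1 1161/2450 = 47.4%, Campaign Blue 1413/3728 = 37.9% → Variant 1
Campaign Blue wins each device group but Variant 1 wins overall — the comparison reverses. Campaign Blue's impressions skew toward desktop, which has a lower base rate.

No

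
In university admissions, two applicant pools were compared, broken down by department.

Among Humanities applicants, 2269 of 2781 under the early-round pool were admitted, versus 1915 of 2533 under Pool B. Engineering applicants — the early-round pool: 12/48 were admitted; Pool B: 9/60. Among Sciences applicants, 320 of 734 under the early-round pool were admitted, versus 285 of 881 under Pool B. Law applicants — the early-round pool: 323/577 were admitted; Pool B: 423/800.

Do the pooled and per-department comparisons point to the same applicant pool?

Yes

Humanities: the early-round pool 2269/2781 = 81.6%, Pool B 1915/2533 = 75.6% → the early-round pool
Engineering: the early-round pool 12/48 = 25.0%, Pool B 9/60 = 15.0% → the early-round pool
Sciences: the early-round pool 320/734 = 43.6%, Pool B 285/881 = 32.3% → the early-round pool
Law: the early-round pool 323/577 = 56.0%, Pool B 423/800 = 52.9% → the early-round pool
Overall: the early-round pool 2924/4140 = 70.6%, Pool B 2632/4274 = 61.6% → the early-round pool
The early-round pool wins overall and in every department group — no reversal.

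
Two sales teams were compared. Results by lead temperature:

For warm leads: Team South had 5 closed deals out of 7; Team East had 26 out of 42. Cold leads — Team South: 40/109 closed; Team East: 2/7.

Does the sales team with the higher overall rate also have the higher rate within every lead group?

Warm: Team South 5/7 = 71.4%, Team East 26/42 = 61.9% → Team South
Cold: Team South 40/109 = 36.7%, Team East 2/7 = 28.6% → Team South
Overall: Team South 45/116 = 38.8%, Team East 28/49 = 57.1% → Team East
Team South wins each lead group but Team East wins overall — the comparison reverses. Team South's leads skew toward cold, which has a lower base rate.

No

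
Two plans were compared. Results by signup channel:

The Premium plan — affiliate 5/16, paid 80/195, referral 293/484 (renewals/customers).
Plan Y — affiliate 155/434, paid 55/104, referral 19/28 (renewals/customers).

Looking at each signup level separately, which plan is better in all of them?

Plan Y

Affiliate: the Premium plan 5/16 = 31.2%, Plan Y 155/434 = 35.7% → Plan Y
Paid: the Premium plan 80/195 = 41.0%, Plan Y 55/104 = 52.9% → Plan Y
Referral: the Premium plan 293/484 = 60.5%, Plan Y 19/28 = 67.9% → Plan Y
Plan Y has the higher rate in all 3 groups.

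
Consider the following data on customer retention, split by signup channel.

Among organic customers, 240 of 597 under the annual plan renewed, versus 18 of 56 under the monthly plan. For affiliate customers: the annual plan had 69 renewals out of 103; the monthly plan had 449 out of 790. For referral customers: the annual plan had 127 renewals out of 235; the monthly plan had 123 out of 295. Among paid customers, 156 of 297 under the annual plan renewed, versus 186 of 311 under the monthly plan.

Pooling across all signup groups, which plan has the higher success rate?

the monthly plan

Organic: the annual plan 240/597 = 40.2%, the monthly plan 18/56 = 32.1% → the annual plan
Affiliate: the annual plan 69/103 = 67.0%, the monthly plan 449/790 = 56.8% → the annual plan
Referral: the annual plan 127/235 = 54.0%, the monthly plan 123/295 = 41.7% → the annual plan
Paid: the annual plan 156/297 = 52.5%, the monthly plan 186/311 = 59.8% → the monthly plan
Overall: the annual plan 592/1232 = 48.1%, the monthly plan 776/1452 = 53.4% → the monthly plan
(Neither sweeps every signup group, but the monthly plan has the higher pooled rate.)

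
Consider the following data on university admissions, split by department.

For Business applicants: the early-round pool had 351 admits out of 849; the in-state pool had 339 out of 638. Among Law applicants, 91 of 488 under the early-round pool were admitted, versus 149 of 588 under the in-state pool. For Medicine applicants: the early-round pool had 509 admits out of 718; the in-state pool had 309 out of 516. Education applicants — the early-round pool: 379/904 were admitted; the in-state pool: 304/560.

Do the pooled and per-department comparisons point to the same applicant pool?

Business: the early-round pool 351/849 = 41.3%, the in-state pool 339/638 = 53.1% → the in-state pool
Law: the early-round pool 91/488 = 18.6%, the in-state pool 149/588 = 25.3% → the in-state pool
Medicine: the early-round pool 509/718 = 70.9%, the in-state pool 309/516 = 59.9% → the early-round pool
Education: the early-round pool 379/904 = 41.9%, the in-state pool 304/560 = 54.3% → the in-state pool
Overall: the early-round pool 1330/2959 = 44.9%, the in-state pool 1101/2302 = 47.8% → the in-state pool
Neither sweeps: the early-round pool wins 1 of 4 groups, the in-state pool wins 3. The in-state pool wins overall but not every group — no Simpson reversal.

No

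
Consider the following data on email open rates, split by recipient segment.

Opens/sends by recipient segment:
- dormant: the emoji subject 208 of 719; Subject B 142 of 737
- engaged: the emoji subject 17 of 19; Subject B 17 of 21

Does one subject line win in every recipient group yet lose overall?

Dormant: the emoji subject 208/719 = 28.9%, Subject B 142/737 = 19.3% → the emoji subject
Engaged: the emoji subject 17/19 = 89.5%, Subject B 17/21 = 81.0% → the emoji subject
Overall: the emoji subject 225/738 = 30.5%, Subject B 159/758 = 21.0% → the emoji subject
The emoji subject wins overall and in every recipient group — no reversal.

No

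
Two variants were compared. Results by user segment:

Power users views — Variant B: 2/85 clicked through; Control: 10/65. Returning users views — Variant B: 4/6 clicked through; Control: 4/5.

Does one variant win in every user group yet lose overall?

Power users: Variant B 2/85 = 2.4%, Control 10/65 = 15.4% → Control
Returning users: Variant B 4/6 = 66.7%, Control 4/5 = 80.0% → Control
Overall: Variant B 6/91 = 6.6%, Control 14/70 = 20.0% → Control
Control wins overall and in every user group — no reversal.

No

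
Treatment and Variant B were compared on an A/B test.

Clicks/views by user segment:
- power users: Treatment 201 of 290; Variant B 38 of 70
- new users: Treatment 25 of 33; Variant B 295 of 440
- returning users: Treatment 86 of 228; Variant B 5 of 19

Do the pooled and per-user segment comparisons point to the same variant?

No

Power users: Treatment 201/290 = 69.3%, Variant B 38/70 = 54.3% → Treatment
New users: Treatment 25/33 = 75.8%, Variant B 295/440 = 67.0% → Treatment
Returning users: Treatment 86/228 = 37.7%, Variant B 5/19 = 26.3% → Treatment
Overall: Treatment 312/551 = 56.6%, Variant B 338/529 = 63.9% → Variant B
Treatment wins each user group but Variant B wins overall — the comparison reverses. Treatment's views skew toward returning users, which has a lower base rate.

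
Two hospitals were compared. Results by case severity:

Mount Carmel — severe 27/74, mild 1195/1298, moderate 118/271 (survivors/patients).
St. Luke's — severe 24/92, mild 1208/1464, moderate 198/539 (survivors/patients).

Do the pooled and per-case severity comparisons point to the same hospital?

Yes

Severe: Mount Carmel 27/74 = 36.5%, St. Luke's 24/92 = 26.1% → Mount Carmel
Mild: Mount Carmel 1195/1298 = 92.1%, St. Luke's 1208/1464 = 82.5% → Mount Carmel
Moderate: Mount Carmel 118/271 = 43.5%, St. Luke's 198/539 = 36.7% → Mount Carmel
Overall: Mount Carmel 1340/1643 = 81.6%, St. Luke's 1430/2095 = 68.3% → Mount Carmel
Mount Carmel wins overall and in every case group — no reversal.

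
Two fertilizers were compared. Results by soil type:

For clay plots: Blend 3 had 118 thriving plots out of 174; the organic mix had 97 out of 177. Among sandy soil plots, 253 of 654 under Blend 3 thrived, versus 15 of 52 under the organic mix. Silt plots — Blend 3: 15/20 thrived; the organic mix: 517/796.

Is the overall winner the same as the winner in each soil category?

No

Clay: Blend 3 118/174 = 67.8%, the organic mix 97/177 = 54.8% → Blend 3
Sandy soil: Blend 3 253/654 = 38.7%, the organic mix 15/52 = 28.8% → Blend 3
Silt: Blend 3 15/20 = 75.0%, the organic mix 517/796 = 64.9% → Blend 3
Overall: Blend 3 386/848 = 45.5%, the organic mix 629/1025 = 61.4% → the organic mix
Blend 3 wins each soil group but the organic mix wins overall — the comparison reverses. Blend 3's plots skew toward sandy soil, which has a lower base rate.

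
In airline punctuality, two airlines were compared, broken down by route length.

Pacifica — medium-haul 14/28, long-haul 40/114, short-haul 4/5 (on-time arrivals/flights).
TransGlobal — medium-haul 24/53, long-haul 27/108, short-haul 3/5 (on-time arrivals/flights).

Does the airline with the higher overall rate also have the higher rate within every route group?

Yes

Medium-haul: Pacifica 14/28 = 50.0%, TransGlobal 24/53 = 45.3% → Pacifica
Long-haul: Pacifica 40/114 = 35.1%, TransGlobal 27/108 = 25.0% → Pacifica
Short-haul: Pacifica 4/5 = 80.0%, TransGlobal 3/5 = 60.0% → Pacifica
Overall: Pacifica 58/147 = 39.5%, TransGlobal 54/166 = 32.5% → Pacifica
Pacifica wins overall and in every route group — no reversal.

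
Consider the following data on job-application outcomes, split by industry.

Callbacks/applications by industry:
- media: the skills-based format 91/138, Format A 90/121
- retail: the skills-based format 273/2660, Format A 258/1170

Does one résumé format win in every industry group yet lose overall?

No

Media: the skills-based format 91/138 = 65.9%, Format A 90/121 = 74.4% → Format A
Retail: the skills-based format 273/2660 = 10.3%, Format A 258/1170 = 22.1% → Format A
Overall: the skills-based format 364/2798 = 13.0%, Format A 348/1291 = 27.0% → Format A
Format A wins overall and in every industry group — no reversal.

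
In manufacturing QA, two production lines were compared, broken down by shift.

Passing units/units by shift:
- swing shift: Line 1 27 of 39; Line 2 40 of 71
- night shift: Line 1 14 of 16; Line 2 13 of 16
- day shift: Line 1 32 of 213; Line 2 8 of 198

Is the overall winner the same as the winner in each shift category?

Yes

Swing shift: Line 1 27/39 = 69.2%, Line 2 40/71 = 56.3% → Line 1
Night shift: Line 1 14/16 = 87.5%, Line 2 13/16 = 81.2% → Line 1
Day shift: Line 1 32/213 = 15.0%, Line 2 8/198 = 4.0% → Line 1
Overall: Line 1 73/268 = 27.2%, Line 2 61/285 = 21.4% → Line 1
Line 1 wins overall and in every shift group — no reversal.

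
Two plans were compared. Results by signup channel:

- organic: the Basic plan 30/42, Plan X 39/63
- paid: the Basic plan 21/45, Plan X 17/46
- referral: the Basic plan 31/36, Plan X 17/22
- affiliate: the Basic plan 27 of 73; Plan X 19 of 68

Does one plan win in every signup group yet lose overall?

No

Organic: the Basic plan 30/42 = 71.4%, Plan X 39/63 = 61.9% → the Basic plan
Paid: the Basic plan 21/45 = 46.7%, Plan X 17/46 = 37.0% → the Basic plan
Referral: the Basic plan 31/36 = 86.1%, Plan X 17/22 = 77.3% → the Basic plan
Affiliate: the Basic plan 27/73 = 37.0%, Plan X 19/68 = 27.9% → the Basic plan
Overall: the Basic plan 109/196 = 55.6%, Plan X 92/199 = 46.2% → the Basic plan
The Basic plan wins overall and in every signup group — no reversal.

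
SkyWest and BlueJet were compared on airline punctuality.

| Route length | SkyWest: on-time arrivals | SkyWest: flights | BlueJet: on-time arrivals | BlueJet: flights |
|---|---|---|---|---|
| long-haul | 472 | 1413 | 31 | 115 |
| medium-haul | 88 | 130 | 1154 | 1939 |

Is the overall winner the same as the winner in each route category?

No

Long-haul: SkyWest 472/1413 = 33.4%, BlueJet 31/115 = 27.0% → SkyWest
Medium-haul: SkyWest 88/130 = 67.7%, BlueJet 1154/1939 = 59.5% → SkyWest
Overall: SkyWest 560/1543 = 36.3%, BlueJet 1185/2054 = 57.7% → BlueJet
SkyWest wins each route group but BlueJet wins overall — the comparison reverses. SkyWest's flights skew toward long-haul, which has a lower base rate.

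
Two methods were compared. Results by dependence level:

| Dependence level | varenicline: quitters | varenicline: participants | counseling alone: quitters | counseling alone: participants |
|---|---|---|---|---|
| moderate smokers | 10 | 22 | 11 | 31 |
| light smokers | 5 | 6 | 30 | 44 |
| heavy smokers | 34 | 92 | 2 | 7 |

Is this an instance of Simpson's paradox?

Yes

Moderate smokers: varenicline 10/22 = 45.5%, counseling alone 11/31 = 35.5% → varenicline
Light smokers: varenicline 5/6 = 83.3%, counseling alone 30/44 = 68.2% → varenicline
Heavy smokers: varenicline 34/92 = 37.0%, counseling alone 2/7 = 28.6% → varenicline
Overall: varenicline 49/120 = 40.8%, counseling alone 43/82 = 52.4% → counseling alone
Varenicline wins each dependence group but counseling alone wins overall — the comparison reverses. Varenicline's participants skew toward heavy smokers, which has a lower base rate.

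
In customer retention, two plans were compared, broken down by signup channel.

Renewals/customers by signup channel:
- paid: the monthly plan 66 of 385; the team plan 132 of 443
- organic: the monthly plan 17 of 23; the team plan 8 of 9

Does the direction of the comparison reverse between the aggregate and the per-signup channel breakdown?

No

Paid: the monthly plan 66/385 = 17.1%, the team plan 132/443 = 29.8% → the team plan
Organic: the monthly plan 17/23 = 73.9%, the team plan 8/9 = 88.9% → the team plan
Overall: the monthly plan 83/408 = 20.3%, the team plan 140/452 = 31.0% → the team plan
The team plan wins overall and in every signup group — no reversal.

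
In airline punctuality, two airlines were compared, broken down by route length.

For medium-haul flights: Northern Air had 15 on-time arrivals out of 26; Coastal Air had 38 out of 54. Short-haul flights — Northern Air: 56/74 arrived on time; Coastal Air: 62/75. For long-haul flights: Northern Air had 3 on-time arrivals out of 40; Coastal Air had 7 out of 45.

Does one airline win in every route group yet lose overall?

No

Medium-haul: Northern Air 15/26 = 57.7%, Coastal Air 38/54 = 70.4% → Coastal Air
Short-haul: Northern Air 56/74 = 75.7%, Coastal Air 62/75 = 82.7% → Coastal Air
Long-haul: Northern Air 3/40 = 7.5%, Coastal Air 7/45 = 15.6% → Coastal Air
Overall: Northern Air 74/140 = 52.9%, Coastal Air 107/174 = 61.5% → Coastal Air
Coastal Air wins overall and in every route group — no reversal.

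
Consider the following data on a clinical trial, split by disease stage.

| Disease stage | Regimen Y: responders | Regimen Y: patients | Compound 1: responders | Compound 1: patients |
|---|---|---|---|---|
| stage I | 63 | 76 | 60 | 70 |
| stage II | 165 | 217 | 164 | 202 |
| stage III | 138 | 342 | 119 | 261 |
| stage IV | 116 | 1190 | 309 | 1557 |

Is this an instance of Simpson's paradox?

Stage I: Regimen Y 63/76 = 82.9%, Compound 1 60/70 = 85.7% → Compound 1
Stage II: Regimen Y 165/217 = 76.0%, Compound 1 164/202 = 81.2% → Compound 1
Stage III: Regimen Y 138/342 = 40.4%, Compound 1 119/261 = 45.6% → Compound 1
Stage IV: Regimen Y 116/1190 = 9.7%, Compound 1 309/1557 = 19.8% → Compound 1
Overall: Regimen Y 482/1825 = 26.4%, Compound 1 652/2090 = 31.2% → Compound 1
Compound 1 wins overall and in every disease group — no reversal.

No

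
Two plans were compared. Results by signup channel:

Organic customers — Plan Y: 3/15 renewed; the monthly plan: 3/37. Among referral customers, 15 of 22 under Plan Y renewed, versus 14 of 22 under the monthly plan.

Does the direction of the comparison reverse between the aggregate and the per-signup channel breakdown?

Organic: Plan Y 3/15 = 20.0%, the monthly plan 3/37 = 8.1% → Plan Y
Referral: Plan Y 15/22 = 68.2%, the monthly plan 14/22 = 63.6% → Plan Y
Overall: Plan Y 18/37 = 48.6%, the monthly plan 17/59 = 28.8% → Plan Y
Plan Y wins overall and in every signup group — no reversal.

No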